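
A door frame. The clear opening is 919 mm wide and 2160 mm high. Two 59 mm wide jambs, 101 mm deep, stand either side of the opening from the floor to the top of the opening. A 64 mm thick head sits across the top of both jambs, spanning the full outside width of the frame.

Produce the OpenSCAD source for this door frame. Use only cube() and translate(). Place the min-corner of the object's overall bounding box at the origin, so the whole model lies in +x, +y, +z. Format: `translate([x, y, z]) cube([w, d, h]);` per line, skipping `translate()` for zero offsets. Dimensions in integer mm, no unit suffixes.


cube([59, 101, 2160]);
translate([978, 0, 0]) cube([59, 101, 2160]);
translate([0, 0, 2160]) cube([1037, 101, 64]);


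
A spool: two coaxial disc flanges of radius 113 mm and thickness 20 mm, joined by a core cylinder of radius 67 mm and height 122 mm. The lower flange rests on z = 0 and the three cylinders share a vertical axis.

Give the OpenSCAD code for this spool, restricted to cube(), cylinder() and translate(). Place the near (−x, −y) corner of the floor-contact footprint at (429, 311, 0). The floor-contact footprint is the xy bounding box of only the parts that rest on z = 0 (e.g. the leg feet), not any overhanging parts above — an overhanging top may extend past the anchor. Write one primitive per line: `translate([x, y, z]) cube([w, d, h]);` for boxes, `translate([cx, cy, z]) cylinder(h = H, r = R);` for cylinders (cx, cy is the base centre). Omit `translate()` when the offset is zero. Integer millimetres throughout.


translate([542, 424, 0]) cylinder(h = 20, r = 113);
translate([542, 424, 20]) cylinder(h = 122, r = 67);
translate([542, 424, 142]) cylinder(h = 20, r = 113);


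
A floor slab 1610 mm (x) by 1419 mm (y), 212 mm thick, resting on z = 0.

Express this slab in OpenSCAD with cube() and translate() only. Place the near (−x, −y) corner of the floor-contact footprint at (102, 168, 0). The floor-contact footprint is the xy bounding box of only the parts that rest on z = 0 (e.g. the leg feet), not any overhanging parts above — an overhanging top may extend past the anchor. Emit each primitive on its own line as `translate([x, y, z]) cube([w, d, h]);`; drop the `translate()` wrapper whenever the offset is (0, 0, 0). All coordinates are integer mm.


translate([102, 168, 0]) cube([1610, 1419, 212]);


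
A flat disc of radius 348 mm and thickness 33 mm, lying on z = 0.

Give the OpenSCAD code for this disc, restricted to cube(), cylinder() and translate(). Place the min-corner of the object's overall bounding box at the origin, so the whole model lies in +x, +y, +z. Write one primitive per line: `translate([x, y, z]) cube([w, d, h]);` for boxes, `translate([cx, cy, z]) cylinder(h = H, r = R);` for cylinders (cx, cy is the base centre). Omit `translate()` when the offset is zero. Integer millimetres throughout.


translate([348, 348, 0]) cylinder(h = 33, r = 348);


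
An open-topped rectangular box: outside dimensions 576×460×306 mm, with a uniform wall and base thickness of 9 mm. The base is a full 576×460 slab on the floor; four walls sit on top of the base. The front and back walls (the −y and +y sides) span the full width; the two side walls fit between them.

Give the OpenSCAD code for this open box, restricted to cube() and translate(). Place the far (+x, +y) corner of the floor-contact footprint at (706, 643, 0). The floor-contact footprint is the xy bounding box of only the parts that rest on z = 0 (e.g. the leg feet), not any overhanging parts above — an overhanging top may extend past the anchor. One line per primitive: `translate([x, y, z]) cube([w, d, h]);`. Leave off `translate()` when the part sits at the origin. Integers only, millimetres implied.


translate([130, 183, 0]) cube([576, 460, 9]);
translate([130, 183, 9]) cube([576, 9, 297]);
translate([130, 634, 9]) cube([576, 9, 297]);
translate([130, 192, 9]) cube([9, 442, 297]);
translate([697, 192, 9]) cube([9, 442, 297]);


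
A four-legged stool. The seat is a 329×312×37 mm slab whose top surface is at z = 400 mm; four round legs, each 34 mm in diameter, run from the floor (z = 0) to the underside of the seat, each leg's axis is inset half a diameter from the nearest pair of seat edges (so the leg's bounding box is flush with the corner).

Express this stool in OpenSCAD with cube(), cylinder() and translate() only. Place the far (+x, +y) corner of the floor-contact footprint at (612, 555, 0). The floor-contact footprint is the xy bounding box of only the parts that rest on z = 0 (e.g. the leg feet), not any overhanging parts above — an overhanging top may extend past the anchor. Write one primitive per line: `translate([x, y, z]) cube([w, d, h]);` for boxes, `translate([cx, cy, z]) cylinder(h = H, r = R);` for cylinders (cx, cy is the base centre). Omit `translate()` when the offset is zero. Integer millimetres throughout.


translate([283, 243, 363]) cube([329, 312, 37]);
translate([300, 260, 0]) cylinder(h = 363, r = 17);
translate([595, 260, 0]) cylinder(h = 363, r = 17);
translate([300, 538, 0]) cylinder(h = 363, r = 17);
translate([595, 538, 0]) cylinder(h = 363, r = 17);


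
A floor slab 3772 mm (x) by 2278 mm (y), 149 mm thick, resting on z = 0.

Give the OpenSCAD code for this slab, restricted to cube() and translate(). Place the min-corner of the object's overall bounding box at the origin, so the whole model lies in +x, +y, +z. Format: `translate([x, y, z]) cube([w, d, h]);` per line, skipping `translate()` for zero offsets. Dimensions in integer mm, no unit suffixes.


cube([3772, 2278, 149]);


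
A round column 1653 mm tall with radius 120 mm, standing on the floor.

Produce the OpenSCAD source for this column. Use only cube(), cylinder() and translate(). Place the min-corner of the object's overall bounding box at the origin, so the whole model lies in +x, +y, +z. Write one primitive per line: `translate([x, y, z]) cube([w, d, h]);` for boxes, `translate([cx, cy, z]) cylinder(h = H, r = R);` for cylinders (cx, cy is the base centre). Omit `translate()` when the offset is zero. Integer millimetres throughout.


translate([120, 120, 0]) cylinder(h = 1653, r = 120);


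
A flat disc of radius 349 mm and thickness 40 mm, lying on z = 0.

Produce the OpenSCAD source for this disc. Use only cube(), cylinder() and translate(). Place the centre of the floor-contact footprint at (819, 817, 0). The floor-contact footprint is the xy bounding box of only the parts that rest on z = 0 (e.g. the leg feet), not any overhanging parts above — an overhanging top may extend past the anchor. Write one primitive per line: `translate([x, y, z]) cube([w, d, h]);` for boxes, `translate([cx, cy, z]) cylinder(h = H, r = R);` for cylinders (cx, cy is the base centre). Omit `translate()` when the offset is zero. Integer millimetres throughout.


translate([819, 817, 0]) cylinder(h = 40, r = 349);


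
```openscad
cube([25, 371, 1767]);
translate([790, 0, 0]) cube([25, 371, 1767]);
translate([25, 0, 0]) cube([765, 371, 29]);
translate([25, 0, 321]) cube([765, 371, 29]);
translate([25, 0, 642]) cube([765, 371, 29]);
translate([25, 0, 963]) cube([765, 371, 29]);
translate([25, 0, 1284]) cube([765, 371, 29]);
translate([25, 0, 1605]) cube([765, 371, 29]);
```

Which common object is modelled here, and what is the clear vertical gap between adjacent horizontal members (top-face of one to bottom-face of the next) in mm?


A bookshelf. The clear shelf gap is 292 mm.

Two tall side panels with 6 horizontal boards between them — a bookshelf. The first two shelf undersides are at z = 0 and z = 321; with shelf thickness 29, the clear gap is 321 − 0 − 29 = 292 mm.


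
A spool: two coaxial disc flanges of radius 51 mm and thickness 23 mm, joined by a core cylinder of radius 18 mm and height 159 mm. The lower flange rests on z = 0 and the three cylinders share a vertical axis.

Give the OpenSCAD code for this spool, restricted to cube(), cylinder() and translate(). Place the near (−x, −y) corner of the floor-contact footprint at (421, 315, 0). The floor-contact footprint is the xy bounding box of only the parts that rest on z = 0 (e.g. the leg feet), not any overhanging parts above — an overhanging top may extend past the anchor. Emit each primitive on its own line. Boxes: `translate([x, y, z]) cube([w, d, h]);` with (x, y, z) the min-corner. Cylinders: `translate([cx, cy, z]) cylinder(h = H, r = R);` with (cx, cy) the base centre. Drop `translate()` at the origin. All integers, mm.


translate([472, 366, 0]) cylinder(h = 23, r = 51);
translate([472, 366, 23]) cylinder(h = 159, r = 18);
translate([472, 366, 182]) cylinder(h = 23, r = 51);


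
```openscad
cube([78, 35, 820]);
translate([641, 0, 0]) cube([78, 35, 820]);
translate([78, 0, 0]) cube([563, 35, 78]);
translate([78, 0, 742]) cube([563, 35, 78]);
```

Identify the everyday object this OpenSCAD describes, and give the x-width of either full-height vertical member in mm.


A picture frame. The border width is 78 mm.

Four thin pieces enclosing a rectangular opening — a picture frame. The two full-height stiles are 820 mm tall; the top rail sits at z = 742 and is 78 mm tall, so the border above the opening is 820 − 742 = 78 mm, matching the stile x-width.


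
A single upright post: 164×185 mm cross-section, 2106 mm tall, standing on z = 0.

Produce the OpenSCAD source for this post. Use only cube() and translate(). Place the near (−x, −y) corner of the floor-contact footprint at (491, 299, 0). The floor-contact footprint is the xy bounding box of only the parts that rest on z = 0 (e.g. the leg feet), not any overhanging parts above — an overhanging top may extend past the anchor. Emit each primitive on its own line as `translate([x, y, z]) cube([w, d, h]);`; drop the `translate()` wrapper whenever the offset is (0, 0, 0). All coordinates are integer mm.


translate([491, 299, 0]) cube([164, 185, 2106]);


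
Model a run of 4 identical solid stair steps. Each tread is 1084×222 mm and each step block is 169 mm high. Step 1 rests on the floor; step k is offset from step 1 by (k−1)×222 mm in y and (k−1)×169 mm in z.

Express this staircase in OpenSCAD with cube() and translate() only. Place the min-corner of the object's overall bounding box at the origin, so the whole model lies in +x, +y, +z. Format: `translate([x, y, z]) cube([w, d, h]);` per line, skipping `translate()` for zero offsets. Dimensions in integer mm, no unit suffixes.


cube([1084, 222, 169]);
translate([0, 222, 169]) cube([1084, 222, 169]);
translate([0, 444, 338]) cube([1084, 222, 169]);
translate([0, 666, 507]) cube([1084, 222, 169]);


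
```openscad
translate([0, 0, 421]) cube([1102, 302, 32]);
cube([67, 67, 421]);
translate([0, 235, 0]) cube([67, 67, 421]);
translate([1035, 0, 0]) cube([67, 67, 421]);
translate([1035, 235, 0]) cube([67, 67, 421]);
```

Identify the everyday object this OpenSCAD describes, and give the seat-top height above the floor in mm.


A bench. The seat-top height is 453 mm.

A long slab on four corner posts — a bench. The slab sits at z = 421 with thickness 32, so the top is 421 + 32 = 453 mm.


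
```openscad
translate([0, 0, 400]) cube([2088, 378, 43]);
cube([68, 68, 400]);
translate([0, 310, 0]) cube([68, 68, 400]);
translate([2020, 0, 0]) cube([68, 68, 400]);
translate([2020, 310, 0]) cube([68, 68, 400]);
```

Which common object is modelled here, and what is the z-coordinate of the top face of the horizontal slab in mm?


A bench. The seat-top height is 443 mm.

A long slab on four corner posts — a bench. The slab sits at z = 400 with thickness 43, so the top is 400 + 43 = 443 mm.


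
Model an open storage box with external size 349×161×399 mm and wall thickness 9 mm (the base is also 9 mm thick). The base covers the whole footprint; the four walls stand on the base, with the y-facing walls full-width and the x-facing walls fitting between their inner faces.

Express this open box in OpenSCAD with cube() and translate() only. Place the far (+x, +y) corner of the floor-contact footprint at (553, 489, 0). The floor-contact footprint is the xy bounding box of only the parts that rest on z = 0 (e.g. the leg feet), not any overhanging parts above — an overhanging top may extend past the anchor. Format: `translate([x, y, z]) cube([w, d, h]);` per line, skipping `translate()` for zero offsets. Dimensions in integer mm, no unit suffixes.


translate([204, 328, 0]) cube([349, 161, 9]);
translate([204, 328, 9]) cube([349, 9, 390]);
translate([204, 480, 9]) cube([349, 9, 390]);
translate([204, 337, 9]) cube([9, 143, 390]);
translate([544, 337, 9]) cube([9, 143, 390]);


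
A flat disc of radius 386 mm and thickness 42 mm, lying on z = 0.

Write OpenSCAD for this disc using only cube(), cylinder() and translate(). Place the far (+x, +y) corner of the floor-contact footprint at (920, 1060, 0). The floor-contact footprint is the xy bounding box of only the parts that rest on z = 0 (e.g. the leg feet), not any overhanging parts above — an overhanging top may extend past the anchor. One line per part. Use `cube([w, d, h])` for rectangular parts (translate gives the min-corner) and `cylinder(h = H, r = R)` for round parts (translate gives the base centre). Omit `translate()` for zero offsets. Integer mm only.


translate([534, 674, 0]) cylinder(h = 42, r = 386);


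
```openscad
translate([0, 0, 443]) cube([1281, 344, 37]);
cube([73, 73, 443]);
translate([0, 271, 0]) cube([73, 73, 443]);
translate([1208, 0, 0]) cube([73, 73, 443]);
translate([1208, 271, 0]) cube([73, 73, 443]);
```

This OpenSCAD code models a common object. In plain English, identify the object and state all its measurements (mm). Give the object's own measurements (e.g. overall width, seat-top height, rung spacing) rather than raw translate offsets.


A bench: a 1281×344 mm seat slab, 37 mm thick, top at z = 480 mm, on four 73×73 mm square legs flush with the seat corners and standing on z = 0.


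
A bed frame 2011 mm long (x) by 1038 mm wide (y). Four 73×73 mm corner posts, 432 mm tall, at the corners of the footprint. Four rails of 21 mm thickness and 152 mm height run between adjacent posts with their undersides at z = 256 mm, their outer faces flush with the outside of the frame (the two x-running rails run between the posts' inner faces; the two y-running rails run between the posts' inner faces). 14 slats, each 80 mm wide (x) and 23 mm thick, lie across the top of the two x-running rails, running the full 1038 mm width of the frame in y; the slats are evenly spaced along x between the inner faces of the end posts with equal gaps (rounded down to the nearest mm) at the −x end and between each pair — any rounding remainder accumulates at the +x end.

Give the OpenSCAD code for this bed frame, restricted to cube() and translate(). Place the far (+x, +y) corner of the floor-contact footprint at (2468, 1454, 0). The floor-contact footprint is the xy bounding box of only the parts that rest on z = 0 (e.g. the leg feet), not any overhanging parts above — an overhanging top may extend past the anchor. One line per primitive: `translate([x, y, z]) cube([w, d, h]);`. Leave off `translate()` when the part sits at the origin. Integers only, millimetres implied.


// slat z = rail_z + rail_h = 256 + 152 = 408
// slat gap = ⌊(1865 − 14·80) / 15⌋ = 49
translate([457, 416, 0]) cube([73, 73, 432]);
translate([457, 1381, 0]) cube([73, 73, 432]);
translate([2395, 416, 0]) cube([73, 73, 432]);
translate([2395, 1381, 0]) cube([73, 73, 432]);
translate([530, 416, 256]) cube([1865, 21, 152]);
translate([530, 1433, 256]) cube([1865, 21, 152]);
translate([457, 489, 256]) cube([21, 892, 152]);
translate([2447, 489, 256]) cube([21, 892, 152]);
translate([579, 416, 408]) cube([80, 1038, 23]);
translate([708, 416, 408]) cube([80, 1038, 23]);
translate([837, 416, 408]) cube([80, 1038, 23]);
translate([966, 416, 408]) cube([80, 1038, 23]);
translate([1095, 416, 408]) cube([80, 1038, 23]);
translate([1224, 416, 408]) cube([80, 1038, 23]);
translate([1353, 416, 408]) cube([80, 1038, 23]);
translate([1482, 416, 408]) cube([80, 1038, 23]);
translate([1611, 416, 408]) cube([80, 1038, 23]);
translate([1740, 416, 408]) cube([80, 1038, 23]);
translate([1869, 416, 408]) cube([80, 1038, 23]);
translate([1998, 416, 408]) cube([80, 1038, 23]);
translate([2127, 416, 408]) cube([80, 1038, 23]);
translate([2256, 416, 408]) cube([80, 1038, 23]);


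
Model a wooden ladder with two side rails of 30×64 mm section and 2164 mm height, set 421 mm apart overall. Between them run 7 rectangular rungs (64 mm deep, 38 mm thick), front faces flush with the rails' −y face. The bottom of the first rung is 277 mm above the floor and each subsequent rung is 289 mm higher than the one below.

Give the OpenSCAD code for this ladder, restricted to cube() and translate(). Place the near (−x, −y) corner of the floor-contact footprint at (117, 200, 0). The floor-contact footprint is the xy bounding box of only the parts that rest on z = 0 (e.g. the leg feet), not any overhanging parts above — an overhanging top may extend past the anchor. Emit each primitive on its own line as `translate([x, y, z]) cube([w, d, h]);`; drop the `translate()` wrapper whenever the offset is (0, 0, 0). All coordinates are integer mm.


translate([117, 200, 0]) cube([30, 64, 2164]);
translate([508, 200, 0]) cube([30, 64, 2164]);
translate([147, 200, 277]) cube([361, 64, 38]);
translate([147, 200, 566]) cube([361, 64, 38]);
translate([147, 200, 855]) cube([361, 64, 38]);
translate([147, 200, 1144]) cube([361, 64, 38]);
translate([147, 200, 1433]) cube([361, 64, 38]);
translate([147, 200, 1722]) cube([361, 64, 38]);
translate([147, 200, 2011]) cube([361, 64, 38]);


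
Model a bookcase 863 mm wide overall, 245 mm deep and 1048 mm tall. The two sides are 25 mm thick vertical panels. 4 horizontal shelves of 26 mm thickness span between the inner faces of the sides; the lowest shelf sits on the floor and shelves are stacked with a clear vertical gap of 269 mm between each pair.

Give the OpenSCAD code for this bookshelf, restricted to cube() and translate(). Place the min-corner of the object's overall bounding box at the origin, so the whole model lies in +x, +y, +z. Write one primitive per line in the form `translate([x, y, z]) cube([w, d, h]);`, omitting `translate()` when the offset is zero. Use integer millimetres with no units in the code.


cube([25, 245, 1048]);
translate([838, 0, 0]) cube([25, 245, 1048]);
translate([25, 0, 0]) cube([813, 245, 26]);
translate([25, 0, 295]) cube([813, 245, 26]);
translate([25, 0, 590]) cube([813, 245, 26]);
translate([25, 0, 885]) cube([813, 245, 26]);


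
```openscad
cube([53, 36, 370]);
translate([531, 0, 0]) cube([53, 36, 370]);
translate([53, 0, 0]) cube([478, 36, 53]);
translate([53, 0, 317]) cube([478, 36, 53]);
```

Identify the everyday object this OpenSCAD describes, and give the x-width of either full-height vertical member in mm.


A picture frame. The border width is 53 mm.

Four thin pieces enclosing a rectangular opening — a picture frame. The two full-height stiles are 370 mm tall; the top rail sits at z = 317 and is 53 mm tall, so the border above the opening is 370 − 317 = 53 mm, matching the stile x-width.


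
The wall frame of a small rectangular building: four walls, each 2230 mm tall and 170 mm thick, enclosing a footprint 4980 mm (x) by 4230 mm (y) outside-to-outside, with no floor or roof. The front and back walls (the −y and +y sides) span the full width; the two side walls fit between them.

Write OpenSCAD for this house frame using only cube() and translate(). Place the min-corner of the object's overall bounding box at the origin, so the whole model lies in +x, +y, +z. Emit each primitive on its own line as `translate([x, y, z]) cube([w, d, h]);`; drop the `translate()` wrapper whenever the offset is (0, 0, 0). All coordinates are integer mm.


cube([4980, 170, 2230]);
translate([0, 4060, 0]) cube([4980, 170, 2230]);
translate([0, 170, 0]) cube([170, 3890, 2230]);
translate([4810, 170, 0]) cube([170, 3890, 2230]);


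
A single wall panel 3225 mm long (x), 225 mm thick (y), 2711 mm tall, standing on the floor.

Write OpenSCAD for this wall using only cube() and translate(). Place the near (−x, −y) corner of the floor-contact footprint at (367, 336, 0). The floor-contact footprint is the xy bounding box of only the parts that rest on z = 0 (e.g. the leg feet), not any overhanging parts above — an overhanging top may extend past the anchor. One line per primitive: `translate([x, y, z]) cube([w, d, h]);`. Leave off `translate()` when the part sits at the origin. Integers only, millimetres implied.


translate([367, 336, 0]) cube([3225, 225, 2711]);


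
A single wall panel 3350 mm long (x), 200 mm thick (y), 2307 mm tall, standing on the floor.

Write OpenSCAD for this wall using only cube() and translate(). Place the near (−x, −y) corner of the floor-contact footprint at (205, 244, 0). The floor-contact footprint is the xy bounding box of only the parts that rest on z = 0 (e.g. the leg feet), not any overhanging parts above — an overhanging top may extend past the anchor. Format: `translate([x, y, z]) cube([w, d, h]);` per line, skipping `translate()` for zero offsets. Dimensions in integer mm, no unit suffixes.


translate([205, 244, 0]) cube([3350, 200, 2307]);


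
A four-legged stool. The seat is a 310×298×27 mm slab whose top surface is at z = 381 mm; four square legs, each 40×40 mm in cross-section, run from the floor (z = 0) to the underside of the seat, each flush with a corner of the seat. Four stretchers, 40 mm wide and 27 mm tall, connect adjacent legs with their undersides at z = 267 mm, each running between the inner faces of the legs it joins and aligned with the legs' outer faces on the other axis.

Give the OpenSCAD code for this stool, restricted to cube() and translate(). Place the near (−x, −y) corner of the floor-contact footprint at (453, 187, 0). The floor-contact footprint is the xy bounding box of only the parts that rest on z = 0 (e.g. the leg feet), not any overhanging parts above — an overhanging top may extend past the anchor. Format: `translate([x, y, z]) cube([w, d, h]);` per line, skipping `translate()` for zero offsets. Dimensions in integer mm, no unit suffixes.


// leg_h = 381 - 27 = 354
// stretcher span = 310 - 2*40 = 230
translate([453, 187, 354]) cube([310, 298, 27]);
translate([453, 187, 0]) cube([40, 40, 354]);
translate([723, 187, 0]) cube([40, 40, 354]);
translate([453, 445, 0]) cube([40, 40, 354]);
translate([723, 445, 0]) cube([40, 40, 354]);
translate([493, 187, 267]) cube([230, 40, 27]);
translate([493, 445, 267]) cube([230, 40, 27]);
translate([453, 227, 267]) cube([40, 218, 27]);
translate([723, 227, 267]) cube([40, 218, 27]);


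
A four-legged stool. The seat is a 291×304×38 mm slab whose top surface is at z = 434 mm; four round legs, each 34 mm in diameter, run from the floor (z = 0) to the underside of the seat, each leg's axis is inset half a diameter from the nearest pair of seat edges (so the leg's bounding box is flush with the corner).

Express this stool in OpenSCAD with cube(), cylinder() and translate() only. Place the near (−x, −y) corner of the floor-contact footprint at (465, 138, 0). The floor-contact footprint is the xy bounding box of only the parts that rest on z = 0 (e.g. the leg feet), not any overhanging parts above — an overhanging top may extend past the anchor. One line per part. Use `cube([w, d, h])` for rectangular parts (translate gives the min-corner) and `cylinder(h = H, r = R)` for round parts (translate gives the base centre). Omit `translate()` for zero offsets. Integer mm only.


translate([465, 138, 396]) cube([291, 304, 38]);
translate([482, 155, 0]) cylinder(h = 396, r = 17);
translate([739, 155, 0]) cylinder(h = 396, r = 17);
translate([482, 425, 0]) cylinder(h = 396, r = 17);
translate([739, 425, 0]) cylinder(h = 396, r = 17);


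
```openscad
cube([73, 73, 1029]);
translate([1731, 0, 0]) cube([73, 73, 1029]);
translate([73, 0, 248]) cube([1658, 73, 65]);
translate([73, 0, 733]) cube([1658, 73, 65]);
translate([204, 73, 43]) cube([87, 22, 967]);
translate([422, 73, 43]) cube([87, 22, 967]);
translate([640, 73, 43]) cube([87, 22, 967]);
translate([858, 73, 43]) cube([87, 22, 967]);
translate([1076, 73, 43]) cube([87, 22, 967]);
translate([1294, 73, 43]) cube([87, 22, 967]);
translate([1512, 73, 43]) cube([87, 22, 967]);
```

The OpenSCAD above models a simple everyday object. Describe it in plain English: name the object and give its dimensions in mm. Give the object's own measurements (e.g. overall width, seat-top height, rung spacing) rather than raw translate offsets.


A fence section. Two 73×73 mm posts, 1029 mm tall, stand on the floor with a clear span of 1658 mm between their inner faces. Two horizontal rails of 73×65 mm section span the gap between the posts with their undersides at z = 248 mm and z = 733 mm, flush with the posts' −y face. 7 pickets, each 87 mm wide, 22 mm thick and 967 mm tall, are fixed to the +y face of the rails with their bottoms at z = 43 mm, spaced across the span with a 131 mm gap after the −x post and between neighbouring pickets, with 132 mm left before the +x post.


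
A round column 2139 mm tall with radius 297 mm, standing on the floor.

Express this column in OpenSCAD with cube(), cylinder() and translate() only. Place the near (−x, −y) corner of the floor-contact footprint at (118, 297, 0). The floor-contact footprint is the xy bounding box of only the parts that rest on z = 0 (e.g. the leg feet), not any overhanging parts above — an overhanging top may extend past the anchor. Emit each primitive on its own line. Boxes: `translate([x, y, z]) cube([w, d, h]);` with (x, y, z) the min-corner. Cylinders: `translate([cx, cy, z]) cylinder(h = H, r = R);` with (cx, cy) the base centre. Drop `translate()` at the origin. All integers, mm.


translate([415, 594, 0]) cylinder(h = 2139, r = 297);


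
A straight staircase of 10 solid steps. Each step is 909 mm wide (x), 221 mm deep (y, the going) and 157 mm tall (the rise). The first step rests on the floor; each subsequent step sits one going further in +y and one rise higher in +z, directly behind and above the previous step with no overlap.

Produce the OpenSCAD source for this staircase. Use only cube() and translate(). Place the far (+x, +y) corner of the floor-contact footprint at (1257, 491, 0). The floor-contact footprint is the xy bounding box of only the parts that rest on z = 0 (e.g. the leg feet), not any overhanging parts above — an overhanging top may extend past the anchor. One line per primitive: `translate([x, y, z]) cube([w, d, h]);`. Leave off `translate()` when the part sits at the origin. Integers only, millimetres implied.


translate([348, 270, 0]) cube([909, 221, 157]);
translate([348, 491, 157]) cube([909, 221, 157]);
translate([348, 712, 314]) cube([909, 221, 157]);
translate([348, 933, 471]) cube([909, 221, 157]);
translate([348, 1154, 628]) cube([909, 221, 157]);
translate([348, 1375, 785]) cube([909, 221, 157]);
translate([348, 1596, 942]) cube([909, 221, 157]);
translate([348, 1817, 1099]) cube([909, 221, 157]);
translate([348, 2038, 1256]) cube([909, 221, 157]);
translate([348, 2259, 1413]) cube([909, 221, 157]);


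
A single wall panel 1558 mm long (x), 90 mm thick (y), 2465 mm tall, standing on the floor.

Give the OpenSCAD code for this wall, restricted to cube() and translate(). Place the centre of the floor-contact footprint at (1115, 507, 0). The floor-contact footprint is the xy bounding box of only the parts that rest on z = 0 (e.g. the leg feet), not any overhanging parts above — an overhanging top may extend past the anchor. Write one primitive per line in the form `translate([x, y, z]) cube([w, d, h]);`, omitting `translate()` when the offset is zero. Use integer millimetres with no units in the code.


translate([336, 462, 0]) cube([1558, 90, 2465]);


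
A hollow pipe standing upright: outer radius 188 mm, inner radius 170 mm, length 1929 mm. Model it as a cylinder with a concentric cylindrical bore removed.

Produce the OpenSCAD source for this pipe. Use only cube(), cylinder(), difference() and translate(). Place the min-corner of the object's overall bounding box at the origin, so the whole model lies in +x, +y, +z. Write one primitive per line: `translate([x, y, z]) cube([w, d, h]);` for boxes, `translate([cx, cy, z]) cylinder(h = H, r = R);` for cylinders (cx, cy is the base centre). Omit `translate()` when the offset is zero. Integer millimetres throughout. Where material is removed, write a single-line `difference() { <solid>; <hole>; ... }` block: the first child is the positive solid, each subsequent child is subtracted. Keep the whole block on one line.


difference() { translate([188, 188, 0]) cylinder(h = 1929, r = 188); translate([188, 188, 0]) cylinder(h = 1929, r = 170); }


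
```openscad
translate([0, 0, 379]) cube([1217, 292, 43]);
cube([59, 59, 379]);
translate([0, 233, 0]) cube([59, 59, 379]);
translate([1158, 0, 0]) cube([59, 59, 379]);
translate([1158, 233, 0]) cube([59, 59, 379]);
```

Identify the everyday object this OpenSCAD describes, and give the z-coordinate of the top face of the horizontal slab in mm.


A bench. The seat-top height is 422 mm.

A long slab on four corner posts — a bench. The slab sits at z = 379 with thickness 43, so the top is 379 + 43 = 422 mm.


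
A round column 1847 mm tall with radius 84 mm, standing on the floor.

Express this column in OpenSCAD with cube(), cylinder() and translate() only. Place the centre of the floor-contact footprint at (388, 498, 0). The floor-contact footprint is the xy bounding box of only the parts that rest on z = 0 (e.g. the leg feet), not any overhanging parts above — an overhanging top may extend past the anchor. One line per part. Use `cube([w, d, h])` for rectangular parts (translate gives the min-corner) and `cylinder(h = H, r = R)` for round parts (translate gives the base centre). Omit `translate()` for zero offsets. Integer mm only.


translate([388, 498, 0]) cylinder(h = 1847, r = 84);


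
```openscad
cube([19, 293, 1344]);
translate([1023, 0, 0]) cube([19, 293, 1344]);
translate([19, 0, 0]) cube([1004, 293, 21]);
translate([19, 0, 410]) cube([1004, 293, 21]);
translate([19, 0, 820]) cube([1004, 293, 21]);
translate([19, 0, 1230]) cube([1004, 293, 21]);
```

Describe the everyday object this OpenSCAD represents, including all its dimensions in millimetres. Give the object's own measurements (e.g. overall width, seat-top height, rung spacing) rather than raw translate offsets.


An open bookshelf. Two side panels, each 19 mm thick, 293 mm deep and 1344 mm tall, stand 1042 mm apart (outside-to-outside). Between them sit 4 shelves, each 21 mm thick and 293 mm deep, spanning the full gap between the sides. The bottom shelf rests on the floor (its underside at z = 0) and the clear gap between one shelf's top and the next shelf's underside is 389 mm.


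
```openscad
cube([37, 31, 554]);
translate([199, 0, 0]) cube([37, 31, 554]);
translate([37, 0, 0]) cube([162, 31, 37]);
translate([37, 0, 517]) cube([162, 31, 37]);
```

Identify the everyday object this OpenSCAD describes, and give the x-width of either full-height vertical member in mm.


A picture frame. The border width is 37 mm.

Four thin pieces enclosing a rectangular opening — a picture frame. The two full-height stiles are 554 mm tall; the top rail sits at z = 517 and is 37 mm tall, so the border above the opening is 554 − 517 = 37 mm, matching the stile x-width.


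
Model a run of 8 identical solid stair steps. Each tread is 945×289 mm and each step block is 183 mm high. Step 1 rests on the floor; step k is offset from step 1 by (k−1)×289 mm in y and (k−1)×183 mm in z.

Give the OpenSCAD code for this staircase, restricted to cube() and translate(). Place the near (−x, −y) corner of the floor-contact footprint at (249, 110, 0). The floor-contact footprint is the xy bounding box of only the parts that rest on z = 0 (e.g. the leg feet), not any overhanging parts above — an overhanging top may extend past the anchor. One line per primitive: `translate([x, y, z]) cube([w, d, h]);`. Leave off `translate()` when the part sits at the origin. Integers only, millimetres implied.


translate([249, 110, 0]) cube([945, 289, 183]);
translate([249, 399, 183]) cube([945, 289, 183]);
translate([249, 688, 366]) cube([945, 289, 183]);
translate([249, 977, 549]) cube([945, 289, 183]);
translate([249, 1266, 732]) cube([945, 289, 183]);
translate([249, 1555, 915]) cube([945, 289, 183]);
translate([249, 1844, 1098]) cube([945, 289, 183]);
translate([249, 2133, 1281]) cube([945, 289, 183]);


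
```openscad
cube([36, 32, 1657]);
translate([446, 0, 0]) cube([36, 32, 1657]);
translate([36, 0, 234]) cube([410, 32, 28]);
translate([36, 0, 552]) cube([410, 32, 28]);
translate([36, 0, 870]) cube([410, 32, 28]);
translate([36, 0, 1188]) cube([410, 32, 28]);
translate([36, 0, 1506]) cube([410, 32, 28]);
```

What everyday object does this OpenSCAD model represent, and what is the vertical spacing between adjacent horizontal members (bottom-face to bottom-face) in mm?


A ladder. The rung spacing is 318 mm.

Two tall 36×32 posts with 5 short bars between them — a ladder. Adjacent rungs sit at z = 234 and z = 552, so the spacing is 552 − 234 = 318 mm.


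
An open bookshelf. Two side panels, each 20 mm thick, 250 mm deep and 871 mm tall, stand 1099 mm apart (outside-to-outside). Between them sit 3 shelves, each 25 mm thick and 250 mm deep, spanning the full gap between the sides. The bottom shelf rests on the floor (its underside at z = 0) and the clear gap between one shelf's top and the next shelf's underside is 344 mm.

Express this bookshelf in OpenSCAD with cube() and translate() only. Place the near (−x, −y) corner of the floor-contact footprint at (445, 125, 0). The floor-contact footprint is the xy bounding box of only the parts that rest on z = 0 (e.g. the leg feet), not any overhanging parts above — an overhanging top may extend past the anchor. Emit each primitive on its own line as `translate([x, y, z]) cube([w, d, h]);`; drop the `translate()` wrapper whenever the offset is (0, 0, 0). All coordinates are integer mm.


translate([445, 125, 0]) cube([20, 250, 871]);
translate([1524, 125, 0]) cube([20, 250, 871]);
translate([465, 125, 0]) cube([1059, 250, 25]);
translate([465, 125, 369]) cube([1059, 250, 25]);
translate([465, 125, 738]) cube([1059, 250, 25]);


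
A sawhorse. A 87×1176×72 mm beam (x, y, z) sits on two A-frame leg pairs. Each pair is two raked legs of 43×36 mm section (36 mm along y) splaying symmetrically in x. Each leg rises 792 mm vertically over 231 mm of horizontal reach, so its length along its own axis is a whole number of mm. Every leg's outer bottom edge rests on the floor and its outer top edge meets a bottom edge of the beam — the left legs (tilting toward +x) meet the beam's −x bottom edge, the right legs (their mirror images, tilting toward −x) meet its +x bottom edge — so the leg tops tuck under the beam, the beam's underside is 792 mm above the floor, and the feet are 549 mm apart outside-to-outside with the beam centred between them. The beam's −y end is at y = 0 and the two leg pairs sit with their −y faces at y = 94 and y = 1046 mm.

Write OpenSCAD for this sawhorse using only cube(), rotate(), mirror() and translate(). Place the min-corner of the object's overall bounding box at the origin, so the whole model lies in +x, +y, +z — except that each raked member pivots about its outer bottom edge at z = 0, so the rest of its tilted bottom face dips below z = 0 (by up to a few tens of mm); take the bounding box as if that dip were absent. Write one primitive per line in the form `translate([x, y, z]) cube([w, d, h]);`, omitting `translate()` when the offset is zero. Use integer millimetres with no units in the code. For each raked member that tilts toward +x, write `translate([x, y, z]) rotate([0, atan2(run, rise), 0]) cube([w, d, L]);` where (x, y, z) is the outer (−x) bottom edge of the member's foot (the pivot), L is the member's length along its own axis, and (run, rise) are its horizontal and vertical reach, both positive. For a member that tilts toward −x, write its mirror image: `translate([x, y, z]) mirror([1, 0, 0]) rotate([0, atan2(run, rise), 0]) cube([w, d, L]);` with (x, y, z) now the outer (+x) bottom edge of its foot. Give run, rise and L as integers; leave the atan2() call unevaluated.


// leg length = √(231² + 792²) = 825
// right-leg outer foot x = 2·231 + 87 = 549
// beam min-corner = (231, 0, 792)
translate([231, 0, 792]) cube([87, 1176, 72]);
translate([0, 94, 0]) rotate([0, atan2(231, 792), 0]) cube([43, 36, 825]);
translate([549, 94, 0]) mirror([1, 0, 0]) rotate([0, atan2(231, 792), 0]) cube([43, 36, 825]);
translate([0, 1046, 0]) rotate([0, atan2(231, 792), 0]) cube([43, 36, 825]);
translate([549, 1046, 0]) mirror([1, 0, 0]) rotate([0, atan2(231, 792), 0]) cube([43, 36, 825]);


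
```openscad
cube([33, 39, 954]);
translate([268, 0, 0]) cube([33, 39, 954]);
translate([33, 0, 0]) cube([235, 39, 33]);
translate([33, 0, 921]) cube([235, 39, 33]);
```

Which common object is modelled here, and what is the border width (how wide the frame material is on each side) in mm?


A picture frame. The border width is 33 mm.

Four thin pieces enclosing a rectangular opening — a picture frame. The two full-height stiles are 954 mm tall; the top rail sits at z = 921 and is 33 mm tall, so the border above the opening is 954 − 921 = 33 mm, matching the stile x-width.


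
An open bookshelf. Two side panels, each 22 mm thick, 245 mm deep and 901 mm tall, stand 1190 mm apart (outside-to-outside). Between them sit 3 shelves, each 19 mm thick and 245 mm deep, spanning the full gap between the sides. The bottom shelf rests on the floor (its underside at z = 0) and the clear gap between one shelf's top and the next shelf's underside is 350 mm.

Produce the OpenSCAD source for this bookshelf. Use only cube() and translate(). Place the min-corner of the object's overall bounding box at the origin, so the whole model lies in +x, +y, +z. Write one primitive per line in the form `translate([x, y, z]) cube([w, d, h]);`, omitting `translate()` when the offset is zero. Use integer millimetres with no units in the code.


cube([22, 245, 901]);
translate([1168, 0, 0]) cube([22, 245, 901]);
translate([22, 0, 0]) cube([1146, 245, 19]);
translate([22, 0, 369]) cube([1146, 245, 19]);
translate([22, 0, 738]) cube([1146, 245, 19]);


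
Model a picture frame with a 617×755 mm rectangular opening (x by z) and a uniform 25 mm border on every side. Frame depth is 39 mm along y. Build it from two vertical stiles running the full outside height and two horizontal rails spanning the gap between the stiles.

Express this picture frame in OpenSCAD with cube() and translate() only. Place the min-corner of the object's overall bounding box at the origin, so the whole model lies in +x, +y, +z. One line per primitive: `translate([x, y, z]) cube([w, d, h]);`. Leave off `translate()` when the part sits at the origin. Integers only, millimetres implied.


cube([25, 39, 805]);
translate([642, 0, 0]) cube([25, 39, 805]);
translate([25, 0, 0]) cube([617, 39, 25]);
translate([25, 0, 780]) cube([617, 39, 25]);


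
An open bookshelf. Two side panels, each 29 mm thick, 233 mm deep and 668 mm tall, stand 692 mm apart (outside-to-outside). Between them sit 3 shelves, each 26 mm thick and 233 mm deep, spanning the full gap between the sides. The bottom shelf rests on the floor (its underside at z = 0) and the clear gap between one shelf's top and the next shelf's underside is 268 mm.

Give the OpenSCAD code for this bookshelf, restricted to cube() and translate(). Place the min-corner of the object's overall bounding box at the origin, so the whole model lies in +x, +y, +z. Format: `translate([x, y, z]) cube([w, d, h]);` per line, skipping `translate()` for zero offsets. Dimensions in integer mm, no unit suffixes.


cube([29, 233, 668]);
translate([663, 0, 0]) cube([29, 233, 668]);
translate([29, 0, 0]) cube([634, 233, 26]);
translate([29, 0, 294]) cube([634, 233, 26]);
translate([29, 0, 588]) cube([634, 233, 26]);
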